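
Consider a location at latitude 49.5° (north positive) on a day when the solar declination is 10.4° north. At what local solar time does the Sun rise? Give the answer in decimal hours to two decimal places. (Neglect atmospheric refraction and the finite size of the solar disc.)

−tan φ tan δ = −(1.1708)(0.1835) = -0.2148; H_s = arccos(-0.2148) = 102.40°.
Sunrise is at 12 − H_s/15 = 12 − 6.827 = 5.173 h local solar time.

5.17 h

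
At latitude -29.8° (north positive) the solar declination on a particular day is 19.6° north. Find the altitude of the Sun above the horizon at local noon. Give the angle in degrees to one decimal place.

At local solar noon the hour angle is zero, so the elevation is 90° − |φ − δ| = 90° − |-29.8° − (19.6°)| = 90° − 49.4° = 40.6°.

40.6°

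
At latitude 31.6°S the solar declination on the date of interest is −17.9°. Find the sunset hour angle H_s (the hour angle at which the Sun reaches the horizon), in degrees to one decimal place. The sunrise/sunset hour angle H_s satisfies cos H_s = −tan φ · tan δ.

101.5°

cos H_s = −tan(-31.6°) · tan(-17.9°) = -0.1987, so H_s = arccos(-0.1987) = 101.46°.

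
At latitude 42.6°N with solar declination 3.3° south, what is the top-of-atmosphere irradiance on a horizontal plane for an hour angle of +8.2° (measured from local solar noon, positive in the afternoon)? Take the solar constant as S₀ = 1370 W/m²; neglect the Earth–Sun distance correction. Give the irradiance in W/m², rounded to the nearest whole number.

cos θ_z = sin(42.6°) sin(-3.3°) + cos(42.6°) cos(-3.3°) cos(8.20°) = -0.0390 + 0.7274 = 0.6884.
Top-of-atmosphere irradiance = S₀ cos θ_z = 1370 × 0.6884 = 943.11 W/m².

943 W/m²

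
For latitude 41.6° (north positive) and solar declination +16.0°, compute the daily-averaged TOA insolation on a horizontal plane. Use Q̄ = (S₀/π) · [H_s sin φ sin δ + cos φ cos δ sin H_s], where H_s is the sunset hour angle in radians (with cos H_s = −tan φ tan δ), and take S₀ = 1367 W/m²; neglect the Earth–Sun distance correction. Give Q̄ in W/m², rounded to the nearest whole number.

448 W/m²

−tan φ tan δ = −(0.8878)(0.2867) = -0.2545; H_s = arccos(-0.2545) = 104.74°. In radians, H_s = 1.8281.
H_s sin φ sin δ = 1.8281 × 0.6639 × 0.2756 = 0.3345.
cos φ cos δ sin H_s = 0.7478 × 0.9613 × 0.9671 = 0.6952.
Q̄ = (1367/π) × (0.3345 + 0.6952) = 435.13 × 1.0297 = 448.05 W/m².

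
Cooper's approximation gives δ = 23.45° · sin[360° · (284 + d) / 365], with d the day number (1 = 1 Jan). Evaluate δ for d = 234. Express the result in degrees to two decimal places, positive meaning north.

+11.40°

360 × (284 + 234) / 365 = 510.904°; sin(510.904°) = 0.4863.
δ = 23.45 × 0.4863 = 11.404° ≈ +11.40°.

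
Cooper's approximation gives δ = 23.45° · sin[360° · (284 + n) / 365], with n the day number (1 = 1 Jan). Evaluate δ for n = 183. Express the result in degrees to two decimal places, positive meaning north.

360 × (284 + 183) / 365 = 460.603°; sin(460.603°) = 0.9829.
δ = 23.45 × 0.9829 = 23.049° ≈ +23.05°.

+23.05°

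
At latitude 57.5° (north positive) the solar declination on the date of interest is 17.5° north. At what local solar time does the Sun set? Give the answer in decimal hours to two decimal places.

19.98 h

cos H_s = −tan(57.5°) · tan(17.5°) = -0.4949, so H_s = arccos(-0.4949) = 119.66°.
Sunset is at 12 + H_s/15 = 12 + 7.977 = 19.977 h local solar time.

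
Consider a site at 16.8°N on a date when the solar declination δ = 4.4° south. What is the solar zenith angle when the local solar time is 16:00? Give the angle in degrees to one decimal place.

Hour angle H = 15° × (16 − 12) = 60.00°.
cos θ_z = sin φ sin δ + cos φ cos δ cos H = (0.2890)(-0.0767) + (0.9573)(0.9971)(0.5000) = 0.4551.
θ_z = arccos(0.4551) = 62.93°.

62.9°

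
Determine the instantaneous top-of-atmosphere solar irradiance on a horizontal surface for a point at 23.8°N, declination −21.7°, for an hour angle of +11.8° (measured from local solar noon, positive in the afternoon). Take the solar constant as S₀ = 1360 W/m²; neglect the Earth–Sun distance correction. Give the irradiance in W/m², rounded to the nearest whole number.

929 W/m²

cos θ_z = sin φ sin δ + cos φ cos δ cos H = (0.4035)(-0.3697) + (0.9150)(0.9291)(0.9789) = 0.6830.
Top-of-atmosphere irradiance = S₀ cos θ_z = 1360 × 0.6830 = 928.88 W/m².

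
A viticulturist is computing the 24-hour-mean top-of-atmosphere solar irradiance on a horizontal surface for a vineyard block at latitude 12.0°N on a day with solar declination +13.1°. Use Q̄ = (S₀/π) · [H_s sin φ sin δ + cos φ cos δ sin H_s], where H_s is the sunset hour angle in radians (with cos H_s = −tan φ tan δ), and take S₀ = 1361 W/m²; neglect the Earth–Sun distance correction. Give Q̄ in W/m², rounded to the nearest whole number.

The sunset hour angle satisfies cos H_s = −tan φ tan δ = -0.0495, giving H_s = 92.84°. In radians, H_s = 1.6204.
H_s sin φ sin δ = 1.6204 × 0.2079 × 0.2267 = 0.0764.
cos φ cos δ sin H_s = 0.9781 × 0.9740 × 0.9988 = 0.9515.
Q̄ = (1361/π) × (0.0764 + 0.9515) = 433.22 × 1.0279 = 445.31 W/m².

445 W/m²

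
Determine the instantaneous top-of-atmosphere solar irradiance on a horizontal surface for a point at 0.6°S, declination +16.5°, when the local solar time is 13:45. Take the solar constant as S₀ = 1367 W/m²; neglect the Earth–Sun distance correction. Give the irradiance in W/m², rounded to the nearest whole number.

1171 W/m²

Hour angle H = 15° × (13.75 − 12) = 26.25°.
cos θ_z = sin φ sin δ + cos φ cos δ cos H = (-0.0105)(0.2840) + (0.9999)(0.9588)(0.8969) = 0.8569.
Top-of-atmosphere irradiance = S₀ cos θ_z = 1367 × 0.8569 = 1171.38 W/m².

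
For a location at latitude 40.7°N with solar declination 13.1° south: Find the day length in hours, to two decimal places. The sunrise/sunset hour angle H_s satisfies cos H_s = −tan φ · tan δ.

−tan φ tan δ = −(0.8601)(-0.2327) = 0.2001; H_s = arccos(0.2001) = 78.46°.
Day length = 2 H_s / 15° h⁻¹ = 156.92° / 15 = 10.461 h.

10.46 hours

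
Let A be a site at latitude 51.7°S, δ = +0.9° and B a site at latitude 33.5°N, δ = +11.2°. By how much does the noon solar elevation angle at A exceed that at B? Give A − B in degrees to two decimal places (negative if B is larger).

A: 90° − |-51.7 − (0.9)| = 37.40°.
B: 90° − |33.5 − (11.2)| = 67.70°.
A − B = 37.40 − 67.70 = -30.30°.

-30.30°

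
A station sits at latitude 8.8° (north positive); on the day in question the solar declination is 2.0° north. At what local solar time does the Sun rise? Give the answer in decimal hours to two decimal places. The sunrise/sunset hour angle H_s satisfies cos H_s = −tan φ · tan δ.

cos H_s = −tan(8.8°) · tan(2.0°) = -0.0054, so H_s = arccos(-0.0054) = 90.31°.
Sunrise is at 12 − H_s/15 = 12 − 6.021 = 5.979 h local solar time.

5.98 h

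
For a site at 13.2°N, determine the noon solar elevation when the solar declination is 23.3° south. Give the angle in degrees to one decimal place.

53.5°

At local solar noon the hour angle is zero, so the elevation is 90° − |φ − δ| = 90° − |13.2° − (-23.3°)| = 90° − 36.5° = 53.5°.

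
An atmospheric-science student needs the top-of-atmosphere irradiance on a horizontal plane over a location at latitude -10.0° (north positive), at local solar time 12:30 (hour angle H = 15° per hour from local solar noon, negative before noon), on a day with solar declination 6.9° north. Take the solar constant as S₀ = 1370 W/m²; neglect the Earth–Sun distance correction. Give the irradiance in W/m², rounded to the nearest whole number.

Hour angle H = 15° × (12.5 − 12) = 7.50°.
cos θ_z = sin(-10.0°) sin(6.9°) + cos(-10.0°) cos(6.9°) cos(7.50°) = -0.0209 + 0.9693 = 0.9484.
Top-of-atmosphere irradiance = S₀ cos θ_z = 1370 × 0.9484 = 1299.31 W/m².

1299 W/m²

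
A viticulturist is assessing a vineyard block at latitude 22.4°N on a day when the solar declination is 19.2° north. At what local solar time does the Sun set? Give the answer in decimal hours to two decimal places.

The sunset hour angle satisfies cos H_s = −tan φ tan δ = -0.1435, giving H_s = 98.25°.
Sunset is at 12 + H_s/15 = 12 + 6.550 = 18.550 h local solar time.

18.55 h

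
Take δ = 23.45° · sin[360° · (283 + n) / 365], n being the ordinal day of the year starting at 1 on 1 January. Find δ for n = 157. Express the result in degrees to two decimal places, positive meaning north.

360 × (283 + 157) / 365 = 433.973°; sin(433.973°) = 0.9611.
δ = 23.45 × 0.9611 = 22.538° ≈ +22.54°.

+22.54°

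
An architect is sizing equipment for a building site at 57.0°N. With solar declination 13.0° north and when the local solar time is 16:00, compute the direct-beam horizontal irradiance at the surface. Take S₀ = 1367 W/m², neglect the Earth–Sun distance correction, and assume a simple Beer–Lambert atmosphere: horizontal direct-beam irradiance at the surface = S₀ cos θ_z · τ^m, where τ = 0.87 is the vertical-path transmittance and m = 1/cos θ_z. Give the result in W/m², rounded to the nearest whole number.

Hour angle H = 15° × (16 − 12) = 60.00°.
cos θ_z = sin φ sin δ + cos φ cos δ cos H = (0.8387)(0.2250) + (0.5446)(0.9744)(0.5000) = 0.4540.
Air mass m = 1/cos θ_z = 1/0.4540 = 2.203; τ^m = 0.87^2.203 = 0.7358.
Surface direct beam = 1367 × 0.4540 × 0.7358 = 456.65 W/m².

457 W/m²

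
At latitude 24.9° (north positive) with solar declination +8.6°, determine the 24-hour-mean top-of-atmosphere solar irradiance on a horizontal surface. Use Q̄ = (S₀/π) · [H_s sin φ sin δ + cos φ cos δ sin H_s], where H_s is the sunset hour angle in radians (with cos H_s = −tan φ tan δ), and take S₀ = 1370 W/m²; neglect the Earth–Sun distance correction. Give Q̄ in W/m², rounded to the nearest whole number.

435 W/m²

cos H_s = −tan(24.9°) · tan(8.6°) = -0.0702, so H_s = arccos(-0.0702) = 94.03°. In radians, H_s = 1.6411.
H_s sin φ sin δ = 1.6411 × 0.4210 × 0.1495 = 0.1033.
cos φ cos δ sin H_s = 0.9070 × 0.9888 × 0.9975 = 0.8946.
Q̄ = (1370/π) × (0.1033 + 0.8946) = 436.08 × 0.9979 = 435.16 W/m².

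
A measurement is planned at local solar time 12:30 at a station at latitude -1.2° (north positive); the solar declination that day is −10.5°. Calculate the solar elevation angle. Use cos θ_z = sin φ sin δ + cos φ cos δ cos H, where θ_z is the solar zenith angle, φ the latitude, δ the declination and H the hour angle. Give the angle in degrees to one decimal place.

Hour angle H = 15° × (12.5 − 12) = 7.50°.
cos θ_z = sin φ sin δ + cos φ cos δ cos H = (-0.0209)(-0.1822) + (0.9998)(0.9833)(0.9914) = 0.9785.
θ_z = arccos(0.9785) = 11.90°, so the elevation is 90° − 11.90° = 78.10°.

78.1°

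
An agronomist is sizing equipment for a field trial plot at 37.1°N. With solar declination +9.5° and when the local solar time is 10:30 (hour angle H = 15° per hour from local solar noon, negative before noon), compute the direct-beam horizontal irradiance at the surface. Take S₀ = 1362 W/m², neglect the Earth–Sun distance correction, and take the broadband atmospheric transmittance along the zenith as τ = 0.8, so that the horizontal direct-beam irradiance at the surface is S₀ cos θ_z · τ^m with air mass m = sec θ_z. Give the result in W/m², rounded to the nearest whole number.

859 W/m²

Hour angle H = 15° × (10.5 − 12) = -22.50°.
cos θ_z = sin φ sin δ + cos φ cos δ cos H = (0.6032)(0.1650) + (0.7976)(0.9863)(0.9239) = 0.8263.
Air mass m = 1/cos θ_z = 1/0.8263 = 1.210; τ^m = 0.8^1.210 = 0.7634.
Surface direct beam = 1362 × 0.8263 × 0.7634 = 859.15 W/m².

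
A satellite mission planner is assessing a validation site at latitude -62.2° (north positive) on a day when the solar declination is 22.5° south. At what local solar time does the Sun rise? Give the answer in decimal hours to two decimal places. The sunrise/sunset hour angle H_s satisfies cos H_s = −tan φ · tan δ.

2.55 h

The sunset hour angle satisfies cos H_s = −tan φ tan δ = -0.7856, giving H_s = 141.78°.
Sunrise is at 12 − H_s/15 = 12 − 9.452 = 2.548 h local solar time.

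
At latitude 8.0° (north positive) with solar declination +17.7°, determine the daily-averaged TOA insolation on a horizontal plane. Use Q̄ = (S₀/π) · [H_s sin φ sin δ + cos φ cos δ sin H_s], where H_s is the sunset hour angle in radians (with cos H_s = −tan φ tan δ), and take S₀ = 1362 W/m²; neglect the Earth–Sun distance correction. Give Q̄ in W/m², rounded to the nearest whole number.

438 W/m²

−tan φ tan δ = −(0.1405)(0.3191) = -0.0448; H_s = arccos(-0.0448) = 92.57°. In radians, H_s = 1.6157.
H_s sin φ sin δ = 1.6157 × 0.1392 × 0.3040 = 0.0684.
cos φ cos δ sin H_s = 0.9903 × 0.9527 × 0.9990 = 0.9425.
Q̄ = (1362/π) × (0.0684 + 0.9425) = 433.54 × 1.0109 = 438.27 W/m².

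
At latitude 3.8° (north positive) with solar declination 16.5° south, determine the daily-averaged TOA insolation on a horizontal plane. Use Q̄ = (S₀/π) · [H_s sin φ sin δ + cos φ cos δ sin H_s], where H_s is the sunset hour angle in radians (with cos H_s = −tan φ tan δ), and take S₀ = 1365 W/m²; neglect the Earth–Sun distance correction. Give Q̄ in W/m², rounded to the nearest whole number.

cos H_s = −tan(3.8°) · tan(-16.5°) = 0.0197, so H_s = arccos(0.0197) = 88.87°. In radians, H_s = 1.5511.
H_s sin φ sin δ = 1.5511 × 0.0663 × -0.2840 = -0.0292.
cos φ cos δ sin H_s = 0.9978 × 0.9588 × 0.9998 = 0.9565.
Q̄ = (1365/π) × (-0.0292 + 0.9565) = 434.49 × 0.9273 = 402.90 W/m².

403 W/m²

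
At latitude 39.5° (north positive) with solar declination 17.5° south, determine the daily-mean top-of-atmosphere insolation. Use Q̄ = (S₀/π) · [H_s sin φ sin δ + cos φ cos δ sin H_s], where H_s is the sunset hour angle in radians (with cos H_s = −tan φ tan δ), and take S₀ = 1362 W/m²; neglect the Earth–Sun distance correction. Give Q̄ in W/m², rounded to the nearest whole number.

200 W/m²

cos H_s = −tan(39.5°) · tan(-17.5°) = 0.2599, so H_s = arccos(0.2599) = 74.94°. In radians, H_s = 1.3079.
H_s sin φ sin δ = 1.3079 × 0.6361 × -0.3007 = -0.2502.
cos φ cos δ sin H_s = 0.7716 × 0.9537 × 0.9656 = 0.7106.
Q̄ = (1362/π) × (-0.2502 + 0.7106) = 433.54 × 0.4604 = 199.60 W/m².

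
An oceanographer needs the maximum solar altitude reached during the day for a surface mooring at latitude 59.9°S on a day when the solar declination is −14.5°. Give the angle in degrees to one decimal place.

44.6°

At local solar noon the hour angle is zero, so the elevation is 90° − |φ − δ| = 90° − |-59.9° − (-14.5°)| = 90° − 45.4° = 44.6°.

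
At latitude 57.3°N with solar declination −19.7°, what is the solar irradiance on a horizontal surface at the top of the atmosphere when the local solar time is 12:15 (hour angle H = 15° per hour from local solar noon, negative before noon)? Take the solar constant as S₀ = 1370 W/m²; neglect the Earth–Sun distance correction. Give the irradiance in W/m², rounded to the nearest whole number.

Hour angle H = 15° × (12.25 − 12) = 3.75°.
cos θ_z = sin(57.3°) sin(-19.7°) + cos(57.3°) cos(-19.7°) cos(3.75°) = -0.2837 + 0.5075 = 0.2238.
Top-of-atmosphere irradiance = S₀ cos θ_z = 1370 × 0.2238 = 306.61 W/m².

307 W/m²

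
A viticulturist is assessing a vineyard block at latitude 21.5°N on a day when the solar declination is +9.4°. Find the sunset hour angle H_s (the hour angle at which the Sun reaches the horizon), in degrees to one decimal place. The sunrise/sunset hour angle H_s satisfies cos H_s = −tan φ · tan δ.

93.7°

The sunset hour angle satisfies cos H_s = −tan φ tan δ = -0.0652, giving H_s = 93.74°.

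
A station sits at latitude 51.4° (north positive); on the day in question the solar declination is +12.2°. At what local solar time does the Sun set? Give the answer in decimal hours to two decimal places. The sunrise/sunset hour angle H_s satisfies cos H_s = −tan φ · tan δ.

19.05 h

−tan φ tan δ = −(1.2527)(0.2162) = -0.2708; H_s = arccos(-0.2708) = 105.71°.
Sunset is at 12 + H_s/15 = 12 + 7.047 = 19.047 h local solar time.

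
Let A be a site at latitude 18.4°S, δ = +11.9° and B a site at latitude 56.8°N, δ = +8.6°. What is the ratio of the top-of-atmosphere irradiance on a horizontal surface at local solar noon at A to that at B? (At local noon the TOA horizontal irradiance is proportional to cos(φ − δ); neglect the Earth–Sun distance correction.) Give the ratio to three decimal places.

1.295

A: cos θ_z = cos(-18.4° − (11.9°)) = 0.8634.
B: cos θ_z = cos(56.8° − (8.6°)) = 0.6665.
Ratio A/B = 0.8634 / 0.6665 = 1.2954.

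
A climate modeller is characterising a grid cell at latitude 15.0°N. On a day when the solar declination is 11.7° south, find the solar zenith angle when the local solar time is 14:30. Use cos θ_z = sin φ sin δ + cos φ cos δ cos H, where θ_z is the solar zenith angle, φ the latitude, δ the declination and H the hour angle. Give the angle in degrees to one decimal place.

45.7°

Hour angle H = 15° × (14.5 − 12) = 37.50°.
cos θ_z = sin φ sin δ + cos φ cos δ cos H = (0.2588)(-0.2028) + (0.9659)(0.9792)(0.7934) = 0.6979.
θ_z = arccos(0.6979) = 45.74°.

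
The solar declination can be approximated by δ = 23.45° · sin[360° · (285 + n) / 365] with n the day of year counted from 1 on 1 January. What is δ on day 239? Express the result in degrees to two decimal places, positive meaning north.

360 × (285 + 239) / 365 = 516.822°; sin(516.822°) = 0.3936.
δ = 23.45 × 0.3936 = 9.230° ≈ +9.23°.

+9.23°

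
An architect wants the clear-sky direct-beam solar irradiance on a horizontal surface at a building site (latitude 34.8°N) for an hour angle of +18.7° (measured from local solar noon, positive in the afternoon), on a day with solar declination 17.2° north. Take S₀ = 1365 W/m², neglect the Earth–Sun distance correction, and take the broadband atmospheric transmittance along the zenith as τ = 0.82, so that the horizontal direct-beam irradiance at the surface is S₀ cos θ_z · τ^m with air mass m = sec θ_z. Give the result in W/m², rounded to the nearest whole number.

cos θ_z = sin(34.8°) sin(17.2°) + cos(34.8°) cos(17.2°) cos(18.70°) = 0.1688 + 0.7430 = 0.9118.
Air mass m = 1/cos θ_z = 1/0.9118 = 1.097; τ^m = 0.82^1.097 = 0.8044.
Surface direct beam = 1365 × 0.9118 × 0.8044 = 1001.16 W/m².

1001 W/m²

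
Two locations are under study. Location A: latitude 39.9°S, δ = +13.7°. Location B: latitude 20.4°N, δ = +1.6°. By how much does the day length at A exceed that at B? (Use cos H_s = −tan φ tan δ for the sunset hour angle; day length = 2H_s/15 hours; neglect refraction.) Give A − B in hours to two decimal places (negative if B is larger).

-1.65 h

A: H_s = arccos(−tan -39.9° · tan 13.7°) = 78.24°, so 2H_s/15 = 10.4320 h.
B: H_s = arccos(−tan 20.4° · tan 1.6°) = 90.60°, so 2H_s/15 = 12.0800 h.
A − B = 10.4320 − 12.0800 = -1.6480 h.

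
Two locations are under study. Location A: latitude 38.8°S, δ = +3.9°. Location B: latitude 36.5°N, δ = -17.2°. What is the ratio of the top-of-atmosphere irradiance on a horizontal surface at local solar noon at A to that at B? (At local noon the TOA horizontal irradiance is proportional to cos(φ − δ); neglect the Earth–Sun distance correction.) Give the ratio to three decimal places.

1.241

A: cos θ_z = cos(-38.8° − (3.9°)) = 0.7349.
B: cos θ_z = cos(36.5° − (-17.2°)) = 0.5920.
Ratio A/B = 0.7349 / 0.5920 = 1.2414.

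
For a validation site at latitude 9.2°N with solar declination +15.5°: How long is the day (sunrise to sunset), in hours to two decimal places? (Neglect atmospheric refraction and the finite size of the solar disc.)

cos H_s = −tan(9.2°) · tan(15.5°) = -0.0449, so H_s = arccos(-0.0449) = 92.57°.
Day length = 2 H_s / 15° h⁻¹ = 185.14° / 15 = 12.343 h.

12.34 hours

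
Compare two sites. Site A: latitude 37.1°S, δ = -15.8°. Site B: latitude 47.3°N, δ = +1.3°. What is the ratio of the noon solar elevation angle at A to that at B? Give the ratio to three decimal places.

1.561

A: 90° − |-37.1 − (-15.8)| = 68.70°.
B: 90° − |47.3 − (1.3)| = 44.00°.
Ratio A/B = 68.7000 / 44.0000 = 1.5614.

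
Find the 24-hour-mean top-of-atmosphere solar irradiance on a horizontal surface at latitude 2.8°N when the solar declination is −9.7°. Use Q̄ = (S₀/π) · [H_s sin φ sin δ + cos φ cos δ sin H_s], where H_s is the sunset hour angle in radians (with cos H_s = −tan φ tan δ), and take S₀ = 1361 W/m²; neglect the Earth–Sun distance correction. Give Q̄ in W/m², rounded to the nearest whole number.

421 W/m²

−tan φ tan δ = −(0.0489)(-0.1709) = 0.0084; H_s = arccos(0.0084) = 89.52°. In radians, H_s = 1.5624.
H_s sin φ sin δ = 1.5624 × 0.0488 × -0.1685 = -0.0128.
cos φ cos δ sin H_s = 0.9988 × 0.9857 × 1.0000 = 0.9845.
Q̄ = (1361/π) × (-0.0128 + 0.9845) = 433.22 × 0.9717 = 420.96 W/m².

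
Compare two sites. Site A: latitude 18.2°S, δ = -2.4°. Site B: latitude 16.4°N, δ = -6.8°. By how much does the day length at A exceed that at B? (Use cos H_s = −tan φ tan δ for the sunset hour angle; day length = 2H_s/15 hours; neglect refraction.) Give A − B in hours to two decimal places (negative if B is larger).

+0.37 h

A: H_s = arccos(−tan -18.2° · tan -2.4°) = 90.79°, so 2H_s/15 = 12.1053 h.
B: H_s = arccos(−tan 16.4° · tan -6.8°) = 87.99°, so 2H_s/15 = 11.7320 h.
A − B = 12.1053 − 11.7320 = 0.3733 h.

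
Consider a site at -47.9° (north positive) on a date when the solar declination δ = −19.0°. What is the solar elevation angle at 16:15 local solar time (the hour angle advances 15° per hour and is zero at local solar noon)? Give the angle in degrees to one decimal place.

31.5°

Hour angle H = 15° × (16.25 − 12) = 63.75°.
With φ = -47.9°, δ = -19.0°, H = 63.75°: sin φ sin δ = 0.2416, cos φ cos δ cos H = 0.2804, so cos θ_z = 0.5220.
θ_z = arccos(0.5220) = 58.53°, so the elevation is 90° − 58.53° = 31.47°.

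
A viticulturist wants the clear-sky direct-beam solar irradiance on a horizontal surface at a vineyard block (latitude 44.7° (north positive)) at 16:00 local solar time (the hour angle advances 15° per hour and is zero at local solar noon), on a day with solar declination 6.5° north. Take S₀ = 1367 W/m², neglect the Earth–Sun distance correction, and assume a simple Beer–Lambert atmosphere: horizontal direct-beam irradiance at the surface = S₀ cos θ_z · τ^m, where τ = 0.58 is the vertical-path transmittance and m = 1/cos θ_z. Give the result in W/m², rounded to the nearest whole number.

Hour angle H = 15° × (16 − 12) = 60.00°.
cos θ_z = sin φ sin δ + cos φ cos δ cos H = (0.7034)(0.1132) + (0.7108)(0.9936)(0.5000) = 0.4328.
Air mass m = 1/cos θ_z = 1/0.4328 = 2.311; τ^m = 0.58^2.311 = 0.2840.
Surface direct beam = 1367 × 0.4328 × 0.2840 = 168.03 W/m².

168 W/m²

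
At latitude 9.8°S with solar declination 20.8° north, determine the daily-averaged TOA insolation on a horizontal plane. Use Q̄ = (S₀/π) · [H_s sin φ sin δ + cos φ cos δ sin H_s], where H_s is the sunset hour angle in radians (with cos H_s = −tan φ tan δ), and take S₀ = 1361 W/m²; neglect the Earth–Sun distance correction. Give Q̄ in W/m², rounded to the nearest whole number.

The sunset hour angle satisfies cos H_s = −tan φ tan δ = 0.0656, giving H_s = 86.24°. In radians, H_s = 1.5052.
H_s sin φ sin δ = 1.5052 × -0.1702 × 0.3551 = -0.0910.
cos φ cos δ sin H_s = 0.9854 × 0.9348 × 0.9978 = 0.9191.
Q̄ = (1361/π) × (-0.0910 + 0.9191) = 433.22 × 0.8281 = 358.75 W/m².

359 W/m²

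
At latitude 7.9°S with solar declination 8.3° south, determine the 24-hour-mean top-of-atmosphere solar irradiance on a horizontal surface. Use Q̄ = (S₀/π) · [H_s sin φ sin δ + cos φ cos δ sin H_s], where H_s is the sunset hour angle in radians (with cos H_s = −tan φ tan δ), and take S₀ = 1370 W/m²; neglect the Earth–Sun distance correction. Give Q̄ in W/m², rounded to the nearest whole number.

441 W/m²

−tan φ tan δ = −(-0.1388)(-0.1459) = -0.0203; H_s = arccos(-0.0203) = 91.16°. In radians, H_s = 1.5910.
H_s sin φ sin δ = 1.5910 × -0.1374 × -0.1444 = 0.0316.
cos φ cos δ sin H_s = 0.9905 × 0.9895 × 0.9998 = 0.9799.
Q̄ = (1370/π) × (0.0316 + 0.9799) = 436.08 × 1.0115 = 441.09 W/m².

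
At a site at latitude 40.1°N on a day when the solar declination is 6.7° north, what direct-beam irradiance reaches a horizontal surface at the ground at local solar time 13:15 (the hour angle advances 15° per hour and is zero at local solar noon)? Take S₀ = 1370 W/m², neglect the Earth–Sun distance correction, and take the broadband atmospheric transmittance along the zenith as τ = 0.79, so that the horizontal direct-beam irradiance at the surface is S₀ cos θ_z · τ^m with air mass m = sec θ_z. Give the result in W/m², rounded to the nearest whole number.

Hour angle H = 15° × (13.25 − 12) = 18.75°.
With φ = 40.1°, δ = 6.7°, H = 18.75°: sin φ sin δ = 0.0752, cos φ cos δ cos H = 0.7194, so cos θ_z = 0.7946.
Air mass m = 1/cos θ_z = 1/0.7946 = 1.258; τ^m = 0.79^1.258 = 0.7434.
Surface direct beam = 1370 × 0.7946 × 0.7434 = 809.27 W/m².

809 W/m²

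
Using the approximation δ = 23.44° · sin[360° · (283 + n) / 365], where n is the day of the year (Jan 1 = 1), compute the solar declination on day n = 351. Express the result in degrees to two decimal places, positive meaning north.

360 × (283 + 351) / 365 = 625.315°; sin(625.315°) = -0.9967.
δ = 23.44 × -0.9967 = -23.363° ≈ -23.36°.

-23.36°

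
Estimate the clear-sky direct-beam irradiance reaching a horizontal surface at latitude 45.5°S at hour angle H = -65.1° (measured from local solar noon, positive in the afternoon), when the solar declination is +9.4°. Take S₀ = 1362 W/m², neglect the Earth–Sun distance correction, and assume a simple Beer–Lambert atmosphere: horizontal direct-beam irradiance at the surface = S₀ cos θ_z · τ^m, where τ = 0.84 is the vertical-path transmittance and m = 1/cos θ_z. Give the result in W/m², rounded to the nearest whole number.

cos θ_z = sin φ sin δ + cos φ cos δ cos H = (-0.7133)(0.1633) + (0.7009)(0.9866)(0.4210) = 0.1746.
Air mass m = 1/cos θ_z = 1/0.1746 = 5.727; τ^m = 0.84^5.727 = 0.3684.
Surface direct beam = 1362 × 0.1746 × 0.3684 = 87.61 W/m².

88 W/m²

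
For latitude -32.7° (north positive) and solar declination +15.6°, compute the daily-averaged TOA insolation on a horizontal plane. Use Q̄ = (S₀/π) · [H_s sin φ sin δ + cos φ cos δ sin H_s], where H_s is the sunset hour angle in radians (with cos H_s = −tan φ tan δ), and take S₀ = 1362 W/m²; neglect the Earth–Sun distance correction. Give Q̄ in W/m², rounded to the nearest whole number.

The sunset hour angle satisfies cos H_s = −tan φ tan δ = 0.1792, giving H_s = 79.68°. In radians, H_s = 1.3907.
H_s sin φ sin δ = 1.3907 × -0.5402 × 0.2689 = -0.2020.
cos φ cos δ sin H_s = 0.8415 × 0.9632 × 0.9838 = 0.7974.
Q̄ = (1362/π) × (-0.2020 + 0.7974) = 433.54 × 0.5954 = 258.13 W/m².

258 W/m²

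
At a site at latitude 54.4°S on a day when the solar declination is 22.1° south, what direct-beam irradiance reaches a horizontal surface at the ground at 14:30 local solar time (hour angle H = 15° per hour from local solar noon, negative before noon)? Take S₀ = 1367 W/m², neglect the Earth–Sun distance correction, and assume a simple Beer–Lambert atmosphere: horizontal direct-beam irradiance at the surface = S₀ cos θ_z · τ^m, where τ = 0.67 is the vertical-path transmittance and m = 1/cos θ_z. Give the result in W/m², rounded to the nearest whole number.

581 W/m²

Hour angle H = 15° × (14.5 − 12) = 37.50°.
cos θ_z = sin(-54.4°) sin(-22.1°) + cos(-54.4°) cos(-22.1°) cos(37.50°) = 0.3059 + 0.4279 = 0.7338.
Air mass m = 1/cos θ_z = 1/0.7338 = 1.363; τ^m = 0.67^1.363 = 0.5793.
Surface direct beam = 1367 × 0.7338 × 0.5793 = 581.10 W/m².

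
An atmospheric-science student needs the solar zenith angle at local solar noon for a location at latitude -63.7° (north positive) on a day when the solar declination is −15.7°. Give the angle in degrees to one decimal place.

48.0°

At local solar noon the hour angle is zero, so the zenith angle is |φ − δ| = |-63.7° − (-15.7°)| = 48.0°.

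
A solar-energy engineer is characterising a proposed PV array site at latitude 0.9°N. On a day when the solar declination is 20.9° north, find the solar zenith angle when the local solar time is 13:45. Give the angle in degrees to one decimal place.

Hour angle H = 15° × (13.75 − 12) = 26.25°.
With φ = 0.9°, δ = 20.9°, H = 26.25°: sin φ sin δ = 0.0056, cos φ cos δ cos H = 0.8378, so cos θ_z = 0.8434.
θ_z = arccos(0.8434) = 32.50°.

32.5°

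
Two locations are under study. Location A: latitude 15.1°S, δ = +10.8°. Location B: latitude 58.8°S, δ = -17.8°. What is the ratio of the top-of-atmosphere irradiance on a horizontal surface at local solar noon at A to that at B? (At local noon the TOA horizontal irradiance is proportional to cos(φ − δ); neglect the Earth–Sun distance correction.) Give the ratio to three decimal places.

1.192

A: cos θ_z = cos(-15.1° − (10.8°)) = 0.8996.
B: cos θ_z = cos(-58.8° − (-17.8°)) = 0.7547.
Ratio A/B = 0.8996 / 0.7547 = 1.1920.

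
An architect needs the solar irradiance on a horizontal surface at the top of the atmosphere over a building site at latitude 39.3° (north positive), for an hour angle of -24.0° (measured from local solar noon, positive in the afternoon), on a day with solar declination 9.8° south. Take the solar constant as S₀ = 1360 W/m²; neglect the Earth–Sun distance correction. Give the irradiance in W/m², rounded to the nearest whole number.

cos θ_z = sin φ sin δ + cos φ cos δ cos H = (0.6334)(-0.1702) + (0.7738)(0.9854)(0.9135) = 0.5887.
Top-of-atmosphere irradiance = S₀ cos θ_z = 1360 × 0.5887 = 800.63 W/m².

801 W/m²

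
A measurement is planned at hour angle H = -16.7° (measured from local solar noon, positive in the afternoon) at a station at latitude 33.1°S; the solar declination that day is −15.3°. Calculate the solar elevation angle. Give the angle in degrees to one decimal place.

66.6°

cos θ_z = sin(-33.1°) sin(-15.3°) + cos(-33.1°) cos(-15.3°) cos(-16.70°) = 0.1441 + 0.7739 = 0.9180.
θ_z = arccos(0.9180) = 23.36°, so the elevation is 90° − 23.36° = 66.64°.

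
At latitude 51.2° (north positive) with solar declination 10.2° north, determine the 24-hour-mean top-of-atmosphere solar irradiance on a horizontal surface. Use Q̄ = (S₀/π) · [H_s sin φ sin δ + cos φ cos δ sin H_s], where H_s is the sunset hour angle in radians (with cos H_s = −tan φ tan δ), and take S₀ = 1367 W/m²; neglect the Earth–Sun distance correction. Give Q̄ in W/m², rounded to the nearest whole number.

369 W/m²

−tan φ tan δ = −(1.2437)(0.1799) = -0.2237; H_s = arccos(-0.2237) = 102.93°. In radians, H_s = 1.7965.
H_s sin φ sin δ = 1.7965 × 0.7793 × 0.1771 = 0.2479.
cos φ cos δ sin H_s = 0.6266 × 0.9842 × 0.9746 = 0.6010.
Q̄ = (1367/π) × (0.2479 + 0.6010) = 435.13 × 0.8489 = 369.38 W/m².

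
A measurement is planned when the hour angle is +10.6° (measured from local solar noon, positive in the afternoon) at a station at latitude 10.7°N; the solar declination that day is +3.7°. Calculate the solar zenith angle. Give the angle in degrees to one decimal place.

12.6°

With φ = 10.7°, δ = 3.7°, H = 10.60°: sin φ sin δ = 0.0120, cos φ cos δ cos H = 0.9638, so cos θ_z = 0.9758.
θ_z = arccos(0.9758) = 12.63°.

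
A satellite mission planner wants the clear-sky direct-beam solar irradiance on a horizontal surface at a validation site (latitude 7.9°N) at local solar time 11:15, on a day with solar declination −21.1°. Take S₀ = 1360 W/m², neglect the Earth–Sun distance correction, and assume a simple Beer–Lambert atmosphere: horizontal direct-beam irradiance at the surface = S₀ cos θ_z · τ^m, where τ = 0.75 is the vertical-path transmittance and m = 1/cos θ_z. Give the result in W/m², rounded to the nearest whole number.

833 W/m²

Hour angle H = 15° × (11.25 − 12) = -11.25°.
With φ = 7.9°, δ = -21.1°, H = -11.25°: sin φ sin δ = -0.0495, cos φ cos δ cos H = 0.9063, so cos θ_z = 0.8568.
Air mass m = 1/cos θ_z = 1/0.8568 = 1.167; τ^m = 0.75^1.167 = 0.7148.
Surface direct beam = 1360 × 0.8568 × 0.7148 = 832.92 W/m².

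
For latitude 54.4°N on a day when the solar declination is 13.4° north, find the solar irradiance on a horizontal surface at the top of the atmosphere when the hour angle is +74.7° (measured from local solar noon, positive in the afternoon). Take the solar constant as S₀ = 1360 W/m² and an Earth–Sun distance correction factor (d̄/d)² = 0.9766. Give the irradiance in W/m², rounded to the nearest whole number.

449 W/m²

With φ = 54.4°, δ = 13.4°, H = 74.70°: sin φ sin δ = 0.1884, cos φ cos δ cos H = 0.1494, so cos θ_z = 0.3378.
Top-of-atmosphere irradiance = S₀ (d̄/d)² cos θ_z = 1360 × 0.9766 × 0.3378 = 448.66 W/m².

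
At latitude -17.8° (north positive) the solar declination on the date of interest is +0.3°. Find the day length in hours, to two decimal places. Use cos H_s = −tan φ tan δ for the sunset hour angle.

11.99 hours

−tan φ tan δ = −(-0.3211)(0.0052) = 0.0017; H_s = arccos(0.0017) = 89.90°.
Day length = 2 H_s / 15° h⁻¹ = 179.80° / 15 = 11.987 h.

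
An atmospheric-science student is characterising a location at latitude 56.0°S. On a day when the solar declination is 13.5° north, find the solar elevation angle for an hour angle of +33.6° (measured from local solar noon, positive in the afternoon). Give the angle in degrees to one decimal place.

15.0°

With φ = -56.0°, δ = 13.5°, H = 33.60°: sin φ sin δ = -0.1935, cos φ cos δ cos H = 0.4529, so cos θ_z = 0.2594.
θ_z = arccos(0.2594) = 74.97°, so the elevation is 90° − 74.97° = 15.03°.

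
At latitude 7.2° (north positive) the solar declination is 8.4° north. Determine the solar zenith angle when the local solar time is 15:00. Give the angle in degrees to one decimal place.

44.6°

Hour angle H = 15° × (15 − 12) = 45.00°.
cos θ_z = sin(7.2°) sin(8.4°) + cos(7.2°) cos(8.4°) cos(45.00°) = 0.0183 + 0.6940 = 0.7123.
θ_z = arccos(0.7123) = 44.58°.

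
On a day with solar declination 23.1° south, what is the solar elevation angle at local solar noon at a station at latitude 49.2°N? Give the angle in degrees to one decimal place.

At local solar noon the hour angle is zero, so the elevation is 90° − |φ − δ| = 90° − |49.2° − (-23.1°)| = 90° − 72.3° = 17.7°.

17.7°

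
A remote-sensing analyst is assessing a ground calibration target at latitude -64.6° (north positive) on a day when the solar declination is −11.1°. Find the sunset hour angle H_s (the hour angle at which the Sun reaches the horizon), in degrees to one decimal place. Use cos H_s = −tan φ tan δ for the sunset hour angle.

−tan φ tan δ = −(-2.1060)(-0.1962) = -0.4132; H_s = arccos(-0.4132) = 114.41°.

114.4°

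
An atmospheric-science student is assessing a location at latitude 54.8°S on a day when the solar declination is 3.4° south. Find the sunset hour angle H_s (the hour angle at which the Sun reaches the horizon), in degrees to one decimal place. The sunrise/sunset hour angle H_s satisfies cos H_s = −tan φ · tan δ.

94.8°

The sunset hour angle satisfies cos H_s = −tan φ tan δ = -0.0842, giving H_s = 94.83°.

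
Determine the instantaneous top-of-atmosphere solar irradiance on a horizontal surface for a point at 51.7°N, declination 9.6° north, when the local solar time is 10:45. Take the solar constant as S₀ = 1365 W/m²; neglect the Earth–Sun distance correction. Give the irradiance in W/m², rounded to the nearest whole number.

Hour angle H = 15° × (10.75 − 12) = -18.75°.
cos θ_z = sin(51.7°) sin(9.6°) + cos(51.7°) cos(9.6°) cos(-18.75°) = 0.1309 + 0.5787 = 0.7096.
Top-of-atmosphere irradiance = S₀ cos θ_z = 1365 × 0.7096 = 968.60 W/m².

969 W/m²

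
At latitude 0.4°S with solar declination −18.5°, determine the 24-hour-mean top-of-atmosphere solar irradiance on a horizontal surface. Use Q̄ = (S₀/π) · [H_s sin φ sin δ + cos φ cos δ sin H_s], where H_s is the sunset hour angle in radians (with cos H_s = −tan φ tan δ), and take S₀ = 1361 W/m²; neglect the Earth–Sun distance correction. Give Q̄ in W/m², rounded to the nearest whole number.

cos H_s = −tan(-0.4°) · tan(-18.5°) = -0.0023, so H_s = arccos(-0.0023) = 90.13°. In radians, H_s = 1.5731.
H_s sin φ sin δ = 1.5731 × -0.0070 × -0.3173 = 0.0035.
cos φ cos δ sin H_s = 1.0000 × 0.9483 × 1.0000 = 0.9483.
Q̄ = (1361/π) × (0.0035 + 0.9483) = 433.22 × 0.9518 = 412.34 W/m².

412 W/m²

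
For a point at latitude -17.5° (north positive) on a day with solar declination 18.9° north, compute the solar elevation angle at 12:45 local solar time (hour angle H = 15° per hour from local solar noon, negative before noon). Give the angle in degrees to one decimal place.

Hour angle H = 15° × (12.75 − 12) = 11.25°.
cos θ_z = sin φ sin δ + cos φ cos δ cos H = (-0.3007)(0.3239) + (0.9537)(0.9461)(0.9808) = 0.7876.
θ_z = arccos(0.7876) = 38.04°, so the elevation is 90° − 38.04° = 51.96°.

52.0°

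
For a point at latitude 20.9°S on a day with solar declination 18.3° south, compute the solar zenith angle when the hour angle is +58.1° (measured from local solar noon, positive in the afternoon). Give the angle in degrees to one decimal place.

cos θ_z = sin(-20.9°) sin(-18.3°) + cos(-20.9°) cos(-18.3°) cos(58.10°) = 0.1120 + 0.4687 = 0.5807.
θ_z = arccos(0.5807) = 54.50°.

54.5°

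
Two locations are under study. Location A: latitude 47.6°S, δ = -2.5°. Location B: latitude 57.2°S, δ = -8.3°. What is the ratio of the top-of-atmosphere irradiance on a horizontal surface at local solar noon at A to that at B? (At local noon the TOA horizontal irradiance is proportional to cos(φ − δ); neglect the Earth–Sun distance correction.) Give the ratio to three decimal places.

A: cos θ_z = cos(-47.6° − (-2.5°)) = 0.7059.
B: cos θ_z = cos(-57.2° − (-8.3°)) = 0.6574.
Ratio A/B = 0.7059 / 0.6574 = 1.0738.

1.074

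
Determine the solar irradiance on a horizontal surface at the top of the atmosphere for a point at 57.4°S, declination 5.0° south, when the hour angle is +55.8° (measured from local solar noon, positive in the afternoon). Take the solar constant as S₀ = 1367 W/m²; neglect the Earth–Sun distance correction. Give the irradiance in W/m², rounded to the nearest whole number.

With φ = -57.4°, δ = -5.0°, H = 55.80°: sin φ sin δ = 0.0734, cos φ cos δ cos H = 0.3017, so cos θ_z = 0.3751.
Top-of-atmosphere irradiance = S₀ cos θ_z = 1367 × 0.3751 = 512.76 W/m².

513 W/m²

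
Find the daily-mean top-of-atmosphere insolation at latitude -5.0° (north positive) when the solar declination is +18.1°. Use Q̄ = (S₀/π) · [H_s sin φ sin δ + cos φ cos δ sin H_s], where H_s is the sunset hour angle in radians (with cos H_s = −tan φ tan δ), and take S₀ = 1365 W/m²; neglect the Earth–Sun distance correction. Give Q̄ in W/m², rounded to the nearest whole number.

The sunset hour angle satisfies cos H_s = −tan φ tan δ = 0.0286, giving H_s = 88.36°. In radians, H_s = 1.5422.
H_s sin φ sin δ = 1.5422 × -0.0872 × 0.3107 = -0.0418.
cos φ cos δ sin H_s = 0.9962 × 0.9505 × 0.9996 = 0.9465.
Q̄ = (1365/π) × (-0.0418 + 0.9465) = 434.49 × 0.9047 = 393.08 W/m².

393 W/m²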